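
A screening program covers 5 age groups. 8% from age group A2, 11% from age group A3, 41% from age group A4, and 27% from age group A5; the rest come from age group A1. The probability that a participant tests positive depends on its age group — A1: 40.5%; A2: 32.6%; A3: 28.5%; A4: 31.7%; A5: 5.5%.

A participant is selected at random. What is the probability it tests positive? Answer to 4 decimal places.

0.2549

P(A1) = 1 − (0.08 + 0.11 + 0.41 + 0.27) = 0.13.
Summing over the partition,
P(T) = P(T|A1)·P(A1) + P(T|A2)·P(A2) + P(T|A3)·P(A3) + P(T|A4)·P(A4) + P(T|A5)·P(A5)
      = 0.405·0.13 + 0.326·0.08 + 0.285·0.11 + 0.317·0.41 + 0.055·0.27
      = 0.05265 + 0.02608 + 0.03135 + 0.12997 + 0.01485 = 0.2549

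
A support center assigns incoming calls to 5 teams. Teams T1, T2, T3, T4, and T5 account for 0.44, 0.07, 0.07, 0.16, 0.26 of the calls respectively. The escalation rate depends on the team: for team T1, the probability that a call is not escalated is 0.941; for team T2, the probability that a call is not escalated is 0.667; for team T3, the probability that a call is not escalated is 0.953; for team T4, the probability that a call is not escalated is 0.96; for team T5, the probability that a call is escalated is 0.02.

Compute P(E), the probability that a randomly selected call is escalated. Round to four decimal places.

P(E|T1) = 1 − 0.941 = 0.059.
P(E|T2) = 1 − 0.667 = 0.333.
P(E|T3) = 1 − 0.953 = 0.047.
P(E|T4) = 1 − 0.96 = 0.04.
P(E) = P(E|T1)·P(T1) + P(E|T2)·P(T2) + P(E|T3)·P(T3) + P(E|T4)·P(T4) + P(E|T5)·P(T5)
      = 0.059·0.44 + 0.333·0.07 + 0.047·0.07 + 0.04·0.16 + 0.02·0.26
      = 0.02596 + 0.02331 + 0.00329 + 0.0064 + 0.0052 = 0.06416

P(E) ≈ 0.0642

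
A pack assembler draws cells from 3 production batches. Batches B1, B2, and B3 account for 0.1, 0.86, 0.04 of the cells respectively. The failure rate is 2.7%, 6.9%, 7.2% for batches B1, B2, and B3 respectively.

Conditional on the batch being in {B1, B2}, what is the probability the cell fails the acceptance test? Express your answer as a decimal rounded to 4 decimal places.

P(F|S) ≈ 0.0646

Let S = {B1, B2}.
P(S) = 0.1 + 0.86 = 0.96.
P(F ∩ S) = 0.027·0.1 + 0.069·0.86 = 0.0027 + 0.05934 = 0.06204.
P(F | S) = 0.06204 / 0.96 = 0.064625…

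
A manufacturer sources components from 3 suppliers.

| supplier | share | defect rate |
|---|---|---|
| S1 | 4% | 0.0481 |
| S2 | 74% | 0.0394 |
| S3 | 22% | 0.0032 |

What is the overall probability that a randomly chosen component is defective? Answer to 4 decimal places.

P(D) = P(D|S1)·P(S1) + P(D|S2)·P(S2) + P(D|S3)·P(S3)
      = 0.0481·0.04 + 0.0394·0.74 + 0.0032·0.22
      = 0.001924 + 0.029156 + 0.000704 = 0.031784

0.0318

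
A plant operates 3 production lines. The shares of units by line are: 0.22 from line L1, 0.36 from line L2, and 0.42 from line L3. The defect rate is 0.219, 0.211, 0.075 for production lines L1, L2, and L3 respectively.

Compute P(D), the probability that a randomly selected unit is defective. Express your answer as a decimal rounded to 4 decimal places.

P(D) ≈ 0.1556

Summing over the partition,
P(D) = P(D|L1)·P(L1) + P(D|L2)·P(L2) + P(D|L3)·P(L3)
      = 0.219·0.22 + 0.211·0.36 + 0.075·0.42
      = 0.04818 + 0.07596 + 0.0315 = 0.15564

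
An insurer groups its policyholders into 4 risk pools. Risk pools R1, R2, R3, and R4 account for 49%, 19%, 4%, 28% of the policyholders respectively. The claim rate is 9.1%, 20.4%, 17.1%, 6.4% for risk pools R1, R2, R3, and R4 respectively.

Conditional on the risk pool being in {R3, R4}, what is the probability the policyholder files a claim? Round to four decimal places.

P(C|S) ≈ 0.0774

Let S = {R3, R4}.
P(S) = 0.04 + 0.28 = 0.32.
P(C ∩ S) = 0.171·0.04 + 0.064·0.28 = 0.00684 + 0.01792 = 0.02476.
P(C | S) = 0.02476 / 0.32 = 0.077375…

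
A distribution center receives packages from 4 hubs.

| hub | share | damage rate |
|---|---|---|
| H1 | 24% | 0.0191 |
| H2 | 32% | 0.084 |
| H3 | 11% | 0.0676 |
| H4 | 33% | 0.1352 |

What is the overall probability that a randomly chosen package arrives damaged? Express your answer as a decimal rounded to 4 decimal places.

P(D) ≈ 0.0835

By the law of total probability,
P(D) = P(D|H1)·P(H1) + P(D|H2)·P(H2) + P(D|H3)·P(H3) + P(D|H4)·P(H4)
      = 0.0191·0.24 + 0.084·0.32 + 0.0676·0.11 + 0.1352·0.33
      = 0.004584 + 0.02688 + 0.007436 + 0.044616 = 0.083516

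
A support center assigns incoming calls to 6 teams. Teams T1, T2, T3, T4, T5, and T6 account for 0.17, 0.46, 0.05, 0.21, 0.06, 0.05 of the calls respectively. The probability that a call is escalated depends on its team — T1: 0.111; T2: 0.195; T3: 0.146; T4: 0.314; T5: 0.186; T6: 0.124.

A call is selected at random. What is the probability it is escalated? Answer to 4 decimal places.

Using total probability over the partition,
P(E) = P(E|T1)·P(T1) + P(E|T2)·P(T2) + P(E|T3)·P(T3) + P(E|T4)·P(T4) + P(E|T5)·P(T5) + P(E|T6)·P(T6)
      = 0.111·0.17 + 0.195·0.46 + 0.146·0.05 + 0.314·0.21 + 0.186·0.06 + 0.124·0.05
      = 0.01887 + 0.0897 + 0.0073 + 0.06594 + 0.01116 + 0.0062 = 0.19917

0.1992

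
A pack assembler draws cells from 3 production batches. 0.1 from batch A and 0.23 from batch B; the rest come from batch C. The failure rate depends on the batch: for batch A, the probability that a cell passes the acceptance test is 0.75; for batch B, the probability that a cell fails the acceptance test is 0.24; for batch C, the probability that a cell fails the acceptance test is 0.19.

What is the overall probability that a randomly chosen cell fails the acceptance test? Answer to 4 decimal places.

P(C) = 1 − (0.1 + 0.23) = 0.67.
P(F|A) = 1 − 0.75 = 0.25.
P(F) = P(F|A)·P(A) + P(F|B)·P(B) + P(F|C)·P(C)
      = 0.25·0.1 + 0.24·0.23 + 0.19·0.67
      = 0.025 + 0.0552 + 0.1273 = 0.2075

P(F) ≈ 0.2075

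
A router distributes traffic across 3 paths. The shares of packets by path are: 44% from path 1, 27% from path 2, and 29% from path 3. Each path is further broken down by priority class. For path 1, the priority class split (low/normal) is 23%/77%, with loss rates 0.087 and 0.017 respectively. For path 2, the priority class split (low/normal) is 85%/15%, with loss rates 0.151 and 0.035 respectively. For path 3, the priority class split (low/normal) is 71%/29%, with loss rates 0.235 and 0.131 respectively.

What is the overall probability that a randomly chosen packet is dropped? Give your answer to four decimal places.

P(L|1) = 0.23·0.087 + 0.77·0.017 = 0.02001 + 0.01309 = 0.0331
P(L|2) = 0.85·0.151 + 0.15·0.035 = 0.12835 + 0.00525 = 0.1336
P(L|3) = 0.71·0.235 + 0.29·0.131 = 0.16685 + 0.03799 = 0.20484
By total probability over the outer partition,
P(L) = 0.44·0.0331 + 0.27·0.1336 + 0.29·0.20484
      = 0.014564 + 0.036072 + 0.0594036 = 0.1100396

P(L) ≈ 0.1100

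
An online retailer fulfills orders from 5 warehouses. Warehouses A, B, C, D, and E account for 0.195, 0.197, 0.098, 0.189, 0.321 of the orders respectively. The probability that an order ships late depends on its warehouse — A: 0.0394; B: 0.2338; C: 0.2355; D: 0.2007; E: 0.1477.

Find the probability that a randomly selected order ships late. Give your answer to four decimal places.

P(L) = P(L|A)·P(A) + P(L|B)·P(B) + P(L|C)·P(C) + P(L|D)·P(D) + P(L|E)·P(E)
      = 0.0394·0.195 + 0.2338·0.197 + 0.2355·0.098 + 0.2007·0.189 + 0.1477·0.321
      = 0.007683 + 0.0460586 + 0.023079 + 0.0379323 + 0.0474117 = 0.1621646

P(L) ≈ 0.1622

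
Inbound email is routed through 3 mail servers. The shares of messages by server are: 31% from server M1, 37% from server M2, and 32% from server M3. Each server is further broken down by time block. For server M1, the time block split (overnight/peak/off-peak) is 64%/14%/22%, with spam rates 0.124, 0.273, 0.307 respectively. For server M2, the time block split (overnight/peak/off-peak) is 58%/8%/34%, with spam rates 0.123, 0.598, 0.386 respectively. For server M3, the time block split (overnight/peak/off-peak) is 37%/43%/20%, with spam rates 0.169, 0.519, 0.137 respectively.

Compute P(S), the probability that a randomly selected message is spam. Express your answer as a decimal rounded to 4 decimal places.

P(S) ≈ 0.2502

P(S|M1) = 0.64·0.124 + 0.14·0.273 + 0.22·0.307 = 0.07936 + 0.03822 + 0.06754 = 0.18512
P(S|M2) = 0.58·0.123 + 0.08·0.598 + 0.34·0.386 = 0.07134 + 0.04784 + 0.13124 = 0.25042
P(S|M3) = 0.37·0.169 + 0.43·0.519 + 0.2·0.137 = 0.06253 + 0.22317 + 0.0274 = 0.3131
By total probability over the outer partition,
P(S) = 0.31·0.18512 + 0.37·0.25042 + 0.32·0.3131
      = 0.0573872 + 0.0926554 + 0.100192 = 0.2502346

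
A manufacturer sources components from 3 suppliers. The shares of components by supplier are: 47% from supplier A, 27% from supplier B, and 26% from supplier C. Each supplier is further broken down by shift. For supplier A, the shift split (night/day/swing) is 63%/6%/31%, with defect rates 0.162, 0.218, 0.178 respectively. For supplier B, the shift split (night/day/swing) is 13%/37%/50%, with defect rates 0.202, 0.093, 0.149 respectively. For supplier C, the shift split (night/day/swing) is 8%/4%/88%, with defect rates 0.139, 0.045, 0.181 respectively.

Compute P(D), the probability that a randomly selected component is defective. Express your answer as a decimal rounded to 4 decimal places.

P(D|A) = 0.63·0.162 + 0.06·0.218 + 0.31·0.178 = 0.10206 + 0.01308 + 0.05518 = 0.17032
P(D|B) = 0.13·0.202 + 0.37·0.093 + 0.5·0.149 = 0.02626 + 0.03441 + 0.0745 = 0.13517
P(D|C) = 0.08·0.139 + 0.04·0.045 + 0.88·0.181 = 0.01112 + 0.0018 + 0.15928 = 0.1722
By total probability over the outer partition,
P(D) = 0.47·0.17032 + 0.27·0.13517 + 0.26·0.1722
      = 0.0800504 + 0.0364959 + 0.044772 = 0.1613183

P(D) ≈ 0.1613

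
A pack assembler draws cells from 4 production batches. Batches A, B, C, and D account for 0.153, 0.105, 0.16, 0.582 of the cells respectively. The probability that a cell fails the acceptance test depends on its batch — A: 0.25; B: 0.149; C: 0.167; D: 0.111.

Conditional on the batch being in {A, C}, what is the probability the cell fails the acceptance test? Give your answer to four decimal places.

Let S = {A, C}.
P(S) = 0.153 + 0.16 = 0.313.
P(F ∩ S) = 0.25·0.153 + 0.167·0.16 = 0.03825 + 0.02672 = 0.06497.
P(F | S) = 0.06497 / 0.313 = 0.207572…

P(F|S) ≈ 0.2076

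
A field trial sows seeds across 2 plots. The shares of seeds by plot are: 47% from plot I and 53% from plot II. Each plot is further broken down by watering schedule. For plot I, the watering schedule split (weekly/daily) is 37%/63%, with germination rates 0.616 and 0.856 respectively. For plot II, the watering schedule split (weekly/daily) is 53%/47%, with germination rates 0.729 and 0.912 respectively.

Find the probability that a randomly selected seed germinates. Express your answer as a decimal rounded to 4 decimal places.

P(G|I) = 0.37·0.616 + 0.63·0.856 = 0.22792 + 0.53928 = 0.7672
P(G|II) = 0.53·0.729 + 0.47·0.912 = 0.38637 + 0.42864 = 0.81501
Then overall,
P(G) = 0.47·0.7672 + 0.53·0.81501
      = 0.360584 + 0.4319553 = 0.7925393

0.7925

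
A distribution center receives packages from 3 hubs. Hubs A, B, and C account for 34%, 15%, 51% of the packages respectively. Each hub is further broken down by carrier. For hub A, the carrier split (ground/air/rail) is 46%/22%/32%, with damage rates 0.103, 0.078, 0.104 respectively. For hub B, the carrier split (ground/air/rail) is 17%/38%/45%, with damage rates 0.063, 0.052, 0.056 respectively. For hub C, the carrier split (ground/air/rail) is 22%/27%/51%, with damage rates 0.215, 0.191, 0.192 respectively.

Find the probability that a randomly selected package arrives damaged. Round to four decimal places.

P(D|A) = 0.46·0.103 + 0.22·0.078 + 0.32·0.104 = 0.04738 + 0.01716 + 0.03328 = 0.09782
P(D|B) = 0.17·0.063 + 0.38·0.052 + 0.45·0.056 = 0.01071 + 0.01976 + 0.0252 = 0.05567
P(D|C) = 0.22·0.215 + 0.27·0.191 + 0.51·0.192 = 0.0473 + 0.05157 + 0.09792 = 0.19679
By total probability over the outer partition,
P(D) = 0.34·0.09782 + 0.15·0.05567 + 0.51·0.19679
      = 0.0332588 + 0.0083505 + 0.1003629 = 0.1419722

0.1420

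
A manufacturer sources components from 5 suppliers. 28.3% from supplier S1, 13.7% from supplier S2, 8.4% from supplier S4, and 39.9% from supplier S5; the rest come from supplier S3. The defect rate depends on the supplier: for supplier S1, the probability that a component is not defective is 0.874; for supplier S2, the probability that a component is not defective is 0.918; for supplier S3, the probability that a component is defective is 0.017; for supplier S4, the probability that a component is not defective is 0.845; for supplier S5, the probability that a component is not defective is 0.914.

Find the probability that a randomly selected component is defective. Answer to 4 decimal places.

P(S3) = 1 − (0.283 + 0.137 + 0.084 + 0.399) = 0.097.
P(D|S1) = 1 − 0.874 = 0.126.
P(D|S2) = 1 − 0.918 = 0.082.
P(D|S4) = 1 − 0.845 = 0.155.
P(D|S5) = 1 − 0.914 = 0.086.
Summing over the partition,
P(D) = P(D|S1)·P(S1) + P(D|S2)·P(S2) + P(D|S3)·P(S3) + P(D|S4)·P(S4) + P(D|S5)·P(S5)
      = 0.126·0.283 + 0.082·0.137 + 0.017·0.097 + 0.155·0.084 + 0.086·0.399
      = 0.035658 + 0.011234 + 0.001649 + 0.01302 + 0.034314 = 0.095875

0.0959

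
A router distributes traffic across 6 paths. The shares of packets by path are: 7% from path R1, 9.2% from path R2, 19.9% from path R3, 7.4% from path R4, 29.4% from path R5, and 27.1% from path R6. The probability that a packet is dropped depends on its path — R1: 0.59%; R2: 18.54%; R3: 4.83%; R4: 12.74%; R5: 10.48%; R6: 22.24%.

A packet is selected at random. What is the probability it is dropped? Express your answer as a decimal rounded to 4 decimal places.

0.1276

P(L) = P(L|R1)·P(R1) + P(L|R2)·P(R2) + P(L|R3)·P(R3) + P(L|R4)·P(R4) + P(L|R5)·P(R5) + P(L|R6)·P(R6)
      = 0.0059·0.07 + 0.1854·0.092 + 0.0483·0.199 + 0.1274·0.074 + 0.1048·0.294 + 0.2224·0.271
      = 0.000413 + 0.0170568 + 0.0096117 + 0.0094276 + 0.0308112 + 0.0602704 = 0.1275907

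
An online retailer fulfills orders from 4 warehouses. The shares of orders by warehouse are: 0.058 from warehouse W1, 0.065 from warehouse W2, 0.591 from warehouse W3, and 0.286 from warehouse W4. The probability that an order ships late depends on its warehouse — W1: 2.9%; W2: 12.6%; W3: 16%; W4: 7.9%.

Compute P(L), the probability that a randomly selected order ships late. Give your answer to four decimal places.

P(L) ≈ 0.1270

P(L) = P(L|W1)·P(W1) + P(L|W2)·P(W2) + P(L|W3)·P(W3) + P(L|W4)·P(W4)
      = 0.029·0.058 + 0.126·0.065 + 0.16·0.591 + 0.079·0.286
      = 0.001682 + 0.00819 + 0.09456 + 0.022594 = 0.127026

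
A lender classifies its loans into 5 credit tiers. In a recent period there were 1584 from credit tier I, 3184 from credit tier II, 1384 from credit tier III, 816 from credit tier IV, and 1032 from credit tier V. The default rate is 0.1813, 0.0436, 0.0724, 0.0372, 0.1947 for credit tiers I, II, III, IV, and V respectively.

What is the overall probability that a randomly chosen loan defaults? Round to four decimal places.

Total: 1584 + 3184 + 1384 + 816 + 1032 = 8000.
P(I) = 1584/8000 = 0.198. P(II) = 3184/8000 = 0.398. P(III) = 1384/8000 = 0.173. P(IV) = 816/8000 = 0.102. P(V) = 1032/8000 = 0.129.
P(D) = P(D|I)·P(I) + P(D|II)·P(II) + P(D|III)·P(III) + P(D|IV)·P(IV) + P(D|V)·P(V)
      = 0.1813·0.198 + 0.0436·0.398 + 0.0724·0.173 + 0.0372·0.102 + 0.1947·0.129
      = 0.0358974 + 0.0173528 + 0.0125252 + 0.0037944 + 0.0251163 = 0.0946861

P(D) ≈ 0.0947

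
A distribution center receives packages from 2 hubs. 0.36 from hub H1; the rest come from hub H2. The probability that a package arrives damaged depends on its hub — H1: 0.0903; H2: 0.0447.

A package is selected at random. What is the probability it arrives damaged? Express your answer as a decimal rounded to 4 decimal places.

P(H2) = 1 − (0.36) = 0.64.
P(D) = P(D|H1)·P(H1) + P(D|H2)·P(H2)
      = 0.0903·0.36 + 0.0447·0.64
      = 0.032508 + 0.028608 = 0.061116

P(D) ≈ 0.0611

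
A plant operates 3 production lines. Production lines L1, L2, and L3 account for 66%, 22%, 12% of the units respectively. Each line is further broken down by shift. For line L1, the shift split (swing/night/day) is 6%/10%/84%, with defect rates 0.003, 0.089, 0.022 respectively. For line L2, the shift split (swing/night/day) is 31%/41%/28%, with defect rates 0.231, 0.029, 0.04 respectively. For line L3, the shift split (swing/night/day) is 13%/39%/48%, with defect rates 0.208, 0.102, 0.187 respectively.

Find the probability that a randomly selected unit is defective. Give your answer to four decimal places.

P(D) ≈ 0.0578

P(D|L1) = 0.06·0.003 + 0.1·0.089 + 0.84·0.022 = 0.00018 + 0.0089 + 0.01848 = 0.02756
P(D|L2) = 0.31·0.231 + 0.41·0.029 + 0.28·0.04 = 0.07161 + 0.01189 + 0.0112 = 0.0947
P(D|L3) = 0.13·0.208 + 0.39·0.102 + 0.48·0.187 = 0.02704 + 0.03978 + 0.08976 = 0.15658
By total probability over the outer partition,
P(D) = 0.66·0.02756 + 0.22·0.0947 + 0.12·0.15658
      = 0.0181896 + 0.020834 + 0.0187896 = 0.0578132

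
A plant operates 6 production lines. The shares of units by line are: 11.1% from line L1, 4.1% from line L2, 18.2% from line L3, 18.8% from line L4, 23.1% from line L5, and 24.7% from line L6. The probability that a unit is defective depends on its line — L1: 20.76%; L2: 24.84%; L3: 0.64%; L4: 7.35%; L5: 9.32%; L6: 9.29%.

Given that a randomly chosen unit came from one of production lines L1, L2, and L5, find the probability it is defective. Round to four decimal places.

P(D|S) ≈ 0.1430

Let S = {L1, L2, L5}.
P(S) = 0.111 + 0.041 + 0.231 = 0.383.
P(D ∩ S) = 0.2076·0.111 + 0.2484·0.041 + 0.0932·0.231 = 0.0230436 + 0.0101844 + 0.0215292 = 0.0547572.
P(D | S) = 0.0547572 / 0.383 = 0.142969…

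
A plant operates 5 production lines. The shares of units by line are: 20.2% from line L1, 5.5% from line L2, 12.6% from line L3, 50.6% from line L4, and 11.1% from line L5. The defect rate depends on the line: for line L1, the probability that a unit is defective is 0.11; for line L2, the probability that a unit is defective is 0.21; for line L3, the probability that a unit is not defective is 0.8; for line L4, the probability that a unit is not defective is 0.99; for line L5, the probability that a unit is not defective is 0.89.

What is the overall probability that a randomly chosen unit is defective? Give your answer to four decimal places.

0.0762

P(D|L3) = 1 − 0.8 = 0.2.
P(D|L4) = 1 − 0.99 = 0.01.
P(D|L5) = 1 − 0.89 = 0.11.
Using total probability over the partition,
P(D) = P(D|L1)·P(L1) + P(D|L2)·P(L2) + P(D|L3)·P(L3) + P(D|L4)·P(L4) + P(D|L5)·P(L5)
      = 0.11·0.202 + 0.21·0.055 + 0.2·0.126 + 0.01·0.506 + 0.11·0.111
      = 0.02222 + 0.01155 + 0.0252 + 0.00506 + 0.01221 = 0.07624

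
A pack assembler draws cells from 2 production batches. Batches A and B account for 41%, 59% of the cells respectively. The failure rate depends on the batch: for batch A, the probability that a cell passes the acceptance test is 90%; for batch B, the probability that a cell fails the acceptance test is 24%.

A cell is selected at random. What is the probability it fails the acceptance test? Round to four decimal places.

P(F|A) = 1 − 0.9 = 0.1.
P(F) = P(F|A)·P(A) + P(F|B)·P(B)
      = 0.1·0.41 + 0.24·0.59
      = 0.041 + 0.1416 = 0.1826

0.1826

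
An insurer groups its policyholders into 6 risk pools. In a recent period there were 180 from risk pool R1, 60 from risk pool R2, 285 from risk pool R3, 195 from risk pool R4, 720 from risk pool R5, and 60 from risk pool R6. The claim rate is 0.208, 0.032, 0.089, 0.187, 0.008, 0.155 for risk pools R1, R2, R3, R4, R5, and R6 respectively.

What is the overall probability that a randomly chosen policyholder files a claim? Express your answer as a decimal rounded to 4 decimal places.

Total: 180 + 60 + 285 + 195 + 720 + 60 = 1500.
P(R1) = 180/1500 = 0.12. P(R2) = 60/1500 = 0.04. P(R3) = 285/1500 = 0.19. P(R4) = 195/1500 = 0.13. P(R5) = 720/1500 = 0.48. P(R6) = 60/1500 = 0.04.
P(C) = P(C|R1)·P(R1) + P(C|R2)·P(R2) + P(C|R3)·P(R3) + P(C|R4)·P(R4) + P(C|R5)·P(R5) + P(C|R6)·P(R6)
      = 0.208·0.12 + 0.032·0.04 + 0.089·0.19 + 0.187·0.13 + 0.008·0.48 + 0.155·0.04
      = 0.02496 + 0.00128 + 0.01691 + 0.02431 + 0.00384 + 0.0062 = 0.0775

0.0775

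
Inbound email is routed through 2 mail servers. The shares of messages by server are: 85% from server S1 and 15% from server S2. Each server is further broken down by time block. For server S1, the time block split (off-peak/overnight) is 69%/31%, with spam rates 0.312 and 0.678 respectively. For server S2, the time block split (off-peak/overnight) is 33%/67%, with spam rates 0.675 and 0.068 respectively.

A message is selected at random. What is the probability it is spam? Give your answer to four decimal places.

P(S|S1) = 0.69·0.312 + 0.31·0.678 = 0.21528 + 0.21018 = 0.42546
P(S|S2) = 0.33·0.675 + 0.67·0.068 = 0.22275 + 0.04556 = 0.26831
By total probability over the outer partition,
P(S) = 0.85·0.42546 + 0.15·0.26831
      = 0.361641 + 0.0402465 = 0.4018875

0.4019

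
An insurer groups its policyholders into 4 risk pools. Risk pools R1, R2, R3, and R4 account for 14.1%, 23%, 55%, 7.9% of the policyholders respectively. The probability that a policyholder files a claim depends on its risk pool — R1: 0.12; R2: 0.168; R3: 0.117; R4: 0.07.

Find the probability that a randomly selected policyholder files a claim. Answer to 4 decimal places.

0.1254

Summing over the partition,
P(C) = P(C|R1)·P(R1) + P(C|R2)·P(R2) + P(C|R3)·P(R3) + P(C|R4)·P(R4)
      = 0.12·0.141 + 0.168·0.23 + 0.117·0.55 + 0.07·0.079
      = 0.01692 + 0.03864 + 0.06435 + 0.00553 = 0.12544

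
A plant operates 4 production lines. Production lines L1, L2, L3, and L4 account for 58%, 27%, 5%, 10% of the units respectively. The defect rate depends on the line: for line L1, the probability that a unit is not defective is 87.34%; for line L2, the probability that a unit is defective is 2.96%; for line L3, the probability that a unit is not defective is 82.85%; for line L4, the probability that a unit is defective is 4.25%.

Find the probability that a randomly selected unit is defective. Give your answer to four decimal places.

P(D|L1) = 1 − 0.8734 = 0.1266.
P(D|L3) = 1 − 0.8285 = 0.1715.
P(D) = P(D|L1)·P(L1) + P(D|L2)·P(L2) + P(D|L3)·P(L3) + P(D|L4)·P(L4)
      = 0.1266·0.58 + 0.0296·0.27 + 0.1715·0.05 + 0.0425·0.1
      = 0.073428 + 0.007992 + 0.008575 + 0.00425 = 0.094245

P(D) ≈ 0.0942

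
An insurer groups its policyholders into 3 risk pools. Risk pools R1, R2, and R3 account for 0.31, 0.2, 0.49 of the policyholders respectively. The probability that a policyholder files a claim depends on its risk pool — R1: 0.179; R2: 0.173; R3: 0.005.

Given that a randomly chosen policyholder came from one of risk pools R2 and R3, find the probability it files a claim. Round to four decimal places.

Let S = {R2, R3}.
P(S) = 0.2 + 0.49 = 0.69.
P(C ∩ S) = 0.173·0.2 + 0.005·0.49 = 0.0346 + 0.00245 = 0.03705.
P(C | S) = 0.03705 / 0.69 = 0.053696…

0.0537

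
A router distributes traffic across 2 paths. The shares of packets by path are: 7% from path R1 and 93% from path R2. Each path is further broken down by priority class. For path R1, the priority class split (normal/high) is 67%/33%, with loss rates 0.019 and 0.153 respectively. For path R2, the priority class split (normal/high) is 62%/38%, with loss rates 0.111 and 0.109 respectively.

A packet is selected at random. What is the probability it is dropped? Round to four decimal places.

P(L|R1) = 0.67·0.019 + 0.33·0.153 = 0.01273 + 0.05049 = 0.06322
P(L|R2) = 0.62·0.111 + 0.38·0.109 = 0.06882 + 0.04142 = 0.11024
Then overall,
P(L) = 0.07·0.06322 + 0.93·0.11024
      = 0.0044254 + 0.1025232 = 0.1069486

P(L) ≈ 0.1069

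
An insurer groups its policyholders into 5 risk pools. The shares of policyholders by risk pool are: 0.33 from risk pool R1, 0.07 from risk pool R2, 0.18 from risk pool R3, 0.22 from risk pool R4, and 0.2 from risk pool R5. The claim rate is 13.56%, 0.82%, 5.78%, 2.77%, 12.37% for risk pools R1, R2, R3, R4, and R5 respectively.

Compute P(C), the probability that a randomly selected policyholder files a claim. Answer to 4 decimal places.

P(C) ≈ 0.0866

Summing over the partition,
P(C) = P(C|R1)·P(R1) + P(C|R2)·P(R2) + P(C|R3)·P(R3) + P(C|R4)·P(R4) + P(C|R5)·P(R5)
      = 0.1356·0.33 + 0.0082·0.07 + 0.0578·0.18 + 0.0277·0.22 + 0.1237·0.2
      = 0.044748 + 0.000574 + 0.010404 + 0.006094 + 0.02474 = 0.08656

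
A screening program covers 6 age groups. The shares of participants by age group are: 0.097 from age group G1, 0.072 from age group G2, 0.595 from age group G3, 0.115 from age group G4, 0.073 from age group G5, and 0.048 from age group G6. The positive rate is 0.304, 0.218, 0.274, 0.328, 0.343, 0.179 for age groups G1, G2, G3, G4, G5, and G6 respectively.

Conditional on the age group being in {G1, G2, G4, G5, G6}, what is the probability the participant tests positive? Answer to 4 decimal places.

0.2877

Let S = {G1, G2, G4, G5, G6}.
P(S) = 0.097 + 0.072 + 0.115 + 0.073 + 0.048 = 0.405.
P(T ∩ S) = 0.304·0.097 + 0.218·0.072 + 0.328·0.115 + 0.343·0.073 + 0.179·0.048 = 0.029488 + 0.015696 + 0.03772 + 0.025039 + 0.008592 = 0.116535.
P(T | S) = 0.116535 / 0.405 = 0.287741…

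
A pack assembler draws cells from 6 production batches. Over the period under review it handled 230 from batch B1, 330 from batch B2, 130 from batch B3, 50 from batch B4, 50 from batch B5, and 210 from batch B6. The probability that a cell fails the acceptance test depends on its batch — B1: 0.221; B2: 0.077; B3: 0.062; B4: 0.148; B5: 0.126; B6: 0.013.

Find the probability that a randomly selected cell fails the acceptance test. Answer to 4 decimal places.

Total: 230 + 330 + 130 + 50 + 50 + 210 = 1000.
P(B1) = 230/1000 = 0.23. P(B2) = 330/1000 = 0.33. P(B3) = 130/1000 = 0.13. P(B4) = 50/1000 = 0.05. P(B5) = 50/1000 = 0.05. P(B6) = 210/1000 = 0.21.
P(F) = P(F|B1)·P(B1) + P(F|B2)·P(B2) + P(F|B3)·P(B3) + P(F|B4)·P(B4) + P(F|B5)·P(B5) + P(F|B6)·P(B6)
      = 0.221·0.23 + 0.077·0.33 + 0.062·0.13 + 0.148·0.05 + 0.126·0.05 + 0.013·0.21
      = 0.05083 + 0.02541 + 0.00806 + 0.0074 + 0.0063 + 0.00273 = 0.10073

P(F) ≈ 0.1007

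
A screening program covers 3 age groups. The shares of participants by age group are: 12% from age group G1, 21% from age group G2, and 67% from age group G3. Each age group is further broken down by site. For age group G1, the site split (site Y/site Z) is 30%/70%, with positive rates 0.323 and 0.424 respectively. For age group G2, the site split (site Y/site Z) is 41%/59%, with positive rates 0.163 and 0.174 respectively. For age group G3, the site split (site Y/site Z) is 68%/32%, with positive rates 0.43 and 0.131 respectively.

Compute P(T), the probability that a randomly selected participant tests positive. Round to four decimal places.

P(T) ≈ 0.3068

P(T|G1) = 0.3·0.323 + 0.7·0.424 = 0.0969 + 0.2968 = 0.3937
P(T|G2) = 0.41·0.163 + 0.59·0.174 = 0.06683 + 0.10266 = 0.16949
P(T|G3) = 0.68·0.43 + 0.32·0.131 = 0.2924 + 0.04192 = 0.33432
By total probability over the outer partition,
P(T) = 0.12·0.3937 + 0.21·0.16949 + 0.67·0.33432
      = 0.047244 + 0.0355929 + 0.2239944 = 0.3068313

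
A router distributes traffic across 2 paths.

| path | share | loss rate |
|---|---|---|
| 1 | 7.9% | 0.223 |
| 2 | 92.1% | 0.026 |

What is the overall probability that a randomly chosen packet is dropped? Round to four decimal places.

Using total probability over the partition,
P(L) = P(L|1)·P(1) + P(L|2)·P(2)
      = 0.223·0.079 + 0.026·0.921
      = 0.017617 + 0.023946 = 0.041563

0.0416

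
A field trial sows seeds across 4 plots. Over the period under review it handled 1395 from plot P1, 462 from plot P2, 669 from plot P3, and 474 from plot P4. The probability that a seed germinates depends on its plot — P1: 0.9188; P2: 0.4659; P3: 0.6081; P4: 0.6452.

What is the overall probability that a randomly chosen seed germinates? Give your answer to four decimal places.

P(G) ≈ 0.7365

Total: 1395 + 462 + 669 + 474 = 3000.
P(P1) = 1395/3000 = 0.465. P(P2) = 462/3000 = 0.154. P(P3) = 669/3000 = 0.223. P(P4) = 474/3000 = 0.158.
P(G) = P(G|P1)·P(P1) + P(G|P2)·P(P2) + P(G|P3)·P(P3) + P(G|P4)·P(P4)
      = 0.9188·0.465 + 0.4659·0.154 + 0.6081·0.223 + 0.6452·0.158
      = 0.427242 + 0.0717486 + 0.1356063 + 0.1019416 = 0.7365385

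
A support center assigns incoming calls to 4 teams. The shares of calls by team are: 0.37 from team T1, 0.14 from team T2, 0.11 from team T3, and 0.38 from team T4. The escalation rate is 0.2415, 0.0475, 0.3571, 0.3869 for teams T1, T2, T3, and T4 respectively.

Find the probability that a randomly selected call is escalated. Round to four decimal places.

P(E) = P(E|T1)·P(T1) + P(E|T2)·P(T2) + P(E|T3)·P(T3) + P(E|T4)·P(T4)
      = 0.2415·0.37 + 0.0475·0.14 + 0.3571·0.11 + 0.3869·0.38
      = 0.089355 + 0.00665 + 0.039281 + 0.147022 = 0.282308

P(E) ≈ 0.2823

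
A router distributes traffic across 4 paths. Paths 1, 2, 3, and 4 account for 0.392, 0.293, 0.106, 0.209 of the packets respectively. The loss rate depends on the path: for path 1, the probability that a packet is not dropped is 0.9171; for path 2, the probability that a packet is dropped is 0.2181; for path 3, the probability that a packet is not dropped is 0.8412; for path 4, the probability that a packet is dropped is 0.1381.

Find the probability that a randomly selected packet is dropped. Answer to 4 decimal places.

P(L|1) = 1 − 0.9171 = 0.0829.
P(L|3) = 1 − 0.8412 = 0.1588.
P(L) = P(L|1)·P(1) + P(L|2)·P(2) + P(L|3)·P(3) + P(L|4)·P(4)
      = 0.0829·0.392 + 0.2181·0.293 + 0.1588·0.106 + 0.1381·0.209
      = 0.0324968 + 0.0639033 + 0.0168328 + 0.0288629 = 0.1420958

P(L) ≈ 0.1421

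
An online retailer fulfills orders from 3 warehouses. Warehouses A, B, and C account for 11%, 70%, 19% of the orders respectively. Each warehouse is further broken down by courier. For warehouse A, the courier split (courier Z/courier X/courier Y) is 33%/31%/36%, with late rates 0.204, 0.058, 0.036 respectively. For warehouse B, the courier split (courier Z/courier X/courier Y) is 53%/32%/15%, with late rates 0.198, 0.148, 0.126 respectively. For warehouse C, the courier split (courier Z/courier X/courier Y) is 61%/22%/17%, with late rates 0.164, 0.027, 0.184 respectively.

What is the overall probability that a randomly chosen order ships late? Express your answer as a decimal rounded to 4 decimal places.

P(L|A) = 0.33·0.204 + 0.31·0.058 + 0.36·0.036 = 0.06732 + 0.01798 + 0.01296 = 0.09826
P(L|B) = 0.53·0.198 + 0.32·0.148 + 0.15·0.126 = 0.10494 + 0.04736 + 0.0189 = 0.1712
P(L|C) = 0.61·0.164 + 0.22·0.027 + 0.17·0.184 = 0.10004 + 0.00594 + 0.03128 = 0.13726
By total probability over the outer partition,
P(L) = 0.11·0.09826 + 0.7·0.1712 + 0.19·0.13726
      = 0.0108086 + 0.11984 + 0.0260794 = 0.156728

0.1567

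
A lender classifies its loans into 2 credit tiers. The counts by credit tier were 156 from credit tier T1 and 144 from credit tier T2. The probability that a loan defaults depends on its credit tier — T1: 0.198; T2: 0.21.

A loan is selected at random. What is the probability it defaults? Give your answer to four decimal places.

Total: 156 + 144 = 300.
P(T1) = 156/300 = 0.52. P(T2) = 144/300 = 0.48.
By the law of total probability,
P(D) = P(D|T1)·P(T1) + P(D|T2)·P(T2)
      = 0.198·0.52 + 0.21·0.48
      = 0.10296 + 0.1008 = 0.20376

0.2038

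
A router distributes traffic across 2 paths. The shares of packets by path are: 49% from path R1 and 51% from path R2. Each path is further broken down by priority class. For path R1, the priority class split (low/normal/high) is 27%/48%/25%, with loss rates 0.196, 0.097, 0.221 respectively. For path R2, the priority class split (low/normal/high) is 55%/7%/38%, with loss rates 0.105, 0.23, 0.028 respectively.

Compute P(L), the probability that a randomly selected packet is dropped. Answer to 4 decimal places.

P(L|R1) = 0.27·0.196 + 0.48·0.097 + 0.25·0.221 = 0.05292 + 0.04656 + 0.05525 = 0.15473
P(L|R2) = 0.55·0.105 + 0.07·0.23 + 0.38·0.028 = 0.05775 + 0.0161 + 0.01064 = 0.08449
Then overall,
P(L) = 0.49·0.15473 + 0.51·0.08449
      = 0.0758177 + 0.0430899 = 0.1189076

0.1189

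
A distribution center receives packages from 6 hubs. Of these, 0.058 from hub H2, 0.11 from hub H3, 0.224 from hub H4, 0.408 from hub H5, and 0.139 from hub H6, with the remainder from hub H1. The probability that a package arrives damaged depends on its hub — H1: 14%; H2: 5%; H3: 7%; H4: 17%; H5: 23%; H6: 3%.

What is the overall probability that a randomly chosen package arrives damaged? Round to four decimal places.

0.1552

P(H1) = 1 − (0.058 + 0.11 + 0.224 + 0.408 + 0.139) = 0.061.
P(D) = P(D|H1)·P(H1) + P(D|H2)·P(H2) + P(D|H3)·P(H3) + P(D|H4)·P(H4) + P(D|H5)·P(H5) + P(D|H6)·P(H6)
      = 0.14·0.061 + 0.05·0.058 + 0.07·0.11 + 0.17·0.224 + 0.23·0.408 + 0.03·0.139
      = 0.00854 + 0.0029 + 0.0077 + 0.03808 + 0.09384 + 0.00417 = 0.15523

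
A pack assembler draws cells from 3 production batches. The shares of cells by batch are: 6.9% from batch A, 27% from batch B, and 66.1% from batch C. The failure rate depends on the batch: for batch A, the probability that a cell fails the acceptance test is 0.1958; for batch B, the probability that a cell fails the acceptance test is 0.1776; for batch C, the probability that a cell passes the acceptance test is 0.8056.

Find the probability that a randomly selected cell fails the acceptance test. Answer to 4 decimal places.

P(F|C) = 1 − 0.8056 = 0.1944.
P(F) = P(F|A)·P(A) + P(F|B)·P(B) + P(F|C)·P(C)
      = 0.1958·0.069 + 0.1776·0.27 + 0.1944·0.661
      = 0.0135102 + 0.047952 + 0.1284984 = 0.1899606

P(F) ≈ 0.1900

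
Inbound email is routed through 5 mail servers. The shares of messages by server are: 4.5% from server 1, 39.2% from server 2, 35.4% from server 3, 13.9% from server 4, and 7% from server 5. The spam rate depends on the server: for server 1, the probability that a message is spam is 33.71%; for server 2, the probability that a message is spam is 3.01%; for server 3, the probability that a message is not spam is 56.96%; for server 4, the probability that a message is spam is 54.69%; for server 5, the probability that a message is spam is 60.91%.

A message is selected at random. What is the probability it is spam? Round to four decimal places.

P(S) ≈ 0.2980

P(S|3) = 1 − 0.5696 = 0.4304.
Summing over the partition,
P(S) = P(S|1)·P(1) + P(S|2)·P(2) + P(S|3)·P(3) + P(S|4)·P(4) + P(S|5)·P(5)
      = 0.3371·0.045 + 0.0301·0.392 + 0.4304·0.354 + 0.5469·0.139 + 0.6091·0.07
      = 0.0151695 + 0.0117992 + 0.1523616 + 0.0760191 + 0.042637 = 0.2979864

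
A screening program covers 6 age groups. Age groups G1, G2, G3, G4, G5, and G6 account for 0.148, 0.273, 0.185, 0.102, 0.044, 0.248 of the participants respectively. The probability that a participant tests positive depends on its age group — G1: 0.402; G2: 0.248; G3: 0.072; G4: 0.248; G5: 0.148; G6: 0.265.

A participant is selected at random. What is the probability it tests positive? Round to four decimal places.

P(T) ≈ 0.2380

Using total probability over the partition,
P(T) = P(T|G1)·P(G1) + P(T|G2)·P(G2) + P(T|G3)·P(G3) + P(T|G4)·P(G4) + P(T|G5)·P(G5) + P(T|G6)·P(G6)
      = 0.402·0.148 + 0.248·0.273 + 0.072·0.185 + 0.248·0.102 + 0.148·0.044 + 0.265·0.248
      = 0.059496 + 0.067704 + 0.01332 + 0.025296 + 0.006512 + 0.06572 = 0.238048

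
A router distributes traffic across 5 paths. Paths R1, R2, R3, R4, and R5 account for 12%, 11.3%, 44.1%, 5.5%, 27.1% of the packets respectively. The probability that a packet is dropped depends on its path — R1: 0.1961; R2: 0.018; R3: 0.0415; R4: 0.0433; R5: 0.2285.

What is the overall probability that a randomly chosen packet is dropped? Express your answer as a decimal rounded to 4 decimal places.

Summing over the partition,
P(L) = P(L|R1)·P(R1) + P(L|R2)·P(R2) + P(L|R3)·P(R3) + P(L|R4)·P(R4) + P(L|R5)·P(R5)
      = 0.1961·0.12 + 0.018·0.113 + 0.0415·0.441 + 0.0433·0.055 + 0.2285·0.271
      = 0.023532 + 0.002034 + 0.0183015 + 0.0023815 + 0.0619235 = 0.1081725

P(L) ≈ 0.1082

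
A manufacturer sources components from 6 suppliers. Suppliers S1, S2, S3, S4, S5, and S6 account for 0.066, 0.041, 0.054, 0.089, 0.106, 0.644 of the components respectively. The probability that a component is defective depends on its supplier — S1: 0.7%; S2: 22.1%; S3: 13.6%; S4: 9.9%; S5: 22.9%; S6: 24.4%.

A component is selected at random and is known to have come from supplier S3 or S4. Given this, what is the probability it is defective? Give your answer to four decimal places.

0.1130

Let S = {S3, S4}.
P(S) = 0.054 + 0.089 = 0.143.
P(D ∩ S) = 0.136·0.054 + 0.099·0.089 = 0.007344 + 0.008811 = 0.016155.
P(D | S) = 0.016155 / 0.143 = 0.112972…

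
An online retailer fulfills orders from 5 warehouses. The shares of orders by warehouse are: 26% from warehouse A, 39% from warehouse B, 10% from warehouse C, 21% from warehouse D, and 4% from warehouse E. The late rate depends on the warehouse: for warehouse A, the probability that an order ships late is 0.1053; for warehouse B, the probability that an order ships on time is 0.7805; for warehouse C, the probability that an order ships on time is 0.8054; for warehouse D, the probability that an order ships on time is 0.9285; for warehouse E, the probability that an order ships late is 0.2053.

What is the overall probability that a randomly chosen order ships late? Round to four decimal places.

P(L) ≈ 0.1557

P(L|B) = 1 − 0.7805 = 0.2195.
P(L|C) = 1 − 0.8054 = 0.1946.
P(L|D) = 1 − 0.9285 = 0.0715.
P(L) = P(L|A)·P(A) + P(L|B)·P(B) + P(L|C)·P(C) + P(L|D)·P(D) + P(L|E)·P(E)
      = 0.1053·0.26 + 0.2195·0.39 + 0.1946·0.1 + 0.0715·0.21 + 0.2053·0.04
      = 0.027378 + 0.085605 + 0.01946 + 0.015015 + 0.008212 = 0.15567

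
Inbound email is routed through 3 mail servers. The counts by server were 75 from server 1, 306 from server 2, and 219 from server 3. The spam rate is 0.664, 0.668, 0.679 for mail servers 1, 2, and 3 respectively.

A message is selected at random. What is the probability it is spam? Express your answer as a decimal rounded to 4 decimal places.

Total: 75 + 306 + 219 = 600.
P(1) = 75/600 = 0.125. P(2) = 306/600 = 0.51. P(3) = 219/600 = 0.365.
Using total probability over the partition,
P(S) = P(S|1)·P(1) + P(S|2)·P(2) + P(S|3)·P(3)
      = 0.664·0.125 + 0.668·0.51 + 0.679·0.365
      = 0.083 + 0.34068 + 0.247835 = 0.671515

0.6715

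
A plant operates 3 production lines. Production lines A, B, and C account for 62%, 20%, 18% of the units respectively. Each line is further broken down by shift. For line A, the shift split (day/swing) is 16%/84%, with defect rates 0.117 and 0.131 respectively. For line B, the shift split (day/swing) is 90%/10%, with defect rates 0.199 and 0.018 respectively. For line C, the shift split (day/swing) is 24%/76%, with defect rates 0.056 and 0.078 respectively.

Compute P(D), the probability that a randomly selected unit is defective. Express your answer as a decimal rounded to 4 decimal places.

0.1291

P(D|A) = 0.16·0.117 + 0.84·0.131 = 0.01872 + 0.11004 = 0.12876
P(D|B) = 0.9·0.199 + 0.1·0.018 = 0.1791 + 0.0018 = 0.1809
P(D|C) = 0.24·0.056 + 0.76·0.078 = 0.01344 + 0.05928 = 0.07272
By total probability over the outer partition,
P(D) = 0.62·0.12876 + 0.2·0.1809 + 0.18·0.07272
      = 0.0798312 + 0.03618 + 0.0130896 = 0.1291008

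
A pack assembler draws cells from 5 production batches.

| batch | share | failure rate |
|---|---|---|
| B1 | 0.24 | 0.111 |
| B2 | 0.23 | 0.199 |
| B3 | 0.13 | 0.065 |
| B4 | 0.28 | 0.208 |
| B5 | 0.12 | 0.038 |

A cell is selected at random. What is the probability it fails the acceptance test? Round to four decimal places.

P(F) ≈ 0.1437

P(F) = P(F|B1)·P(B1) + P(F|B2)·P(B2) + P(F|B3)·P(B3) + P(F|B4)·P(B4) + P(F|B5)·P(B5)
      = 0.111·0.24 + 0.199·0.23 + 0.065·0.13 + 0.208·0.28 + 0.038·0.12
      = 0.02664 + 0.04577 + 0.00845 + 0.05824 + 0.00456 = 0.14366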